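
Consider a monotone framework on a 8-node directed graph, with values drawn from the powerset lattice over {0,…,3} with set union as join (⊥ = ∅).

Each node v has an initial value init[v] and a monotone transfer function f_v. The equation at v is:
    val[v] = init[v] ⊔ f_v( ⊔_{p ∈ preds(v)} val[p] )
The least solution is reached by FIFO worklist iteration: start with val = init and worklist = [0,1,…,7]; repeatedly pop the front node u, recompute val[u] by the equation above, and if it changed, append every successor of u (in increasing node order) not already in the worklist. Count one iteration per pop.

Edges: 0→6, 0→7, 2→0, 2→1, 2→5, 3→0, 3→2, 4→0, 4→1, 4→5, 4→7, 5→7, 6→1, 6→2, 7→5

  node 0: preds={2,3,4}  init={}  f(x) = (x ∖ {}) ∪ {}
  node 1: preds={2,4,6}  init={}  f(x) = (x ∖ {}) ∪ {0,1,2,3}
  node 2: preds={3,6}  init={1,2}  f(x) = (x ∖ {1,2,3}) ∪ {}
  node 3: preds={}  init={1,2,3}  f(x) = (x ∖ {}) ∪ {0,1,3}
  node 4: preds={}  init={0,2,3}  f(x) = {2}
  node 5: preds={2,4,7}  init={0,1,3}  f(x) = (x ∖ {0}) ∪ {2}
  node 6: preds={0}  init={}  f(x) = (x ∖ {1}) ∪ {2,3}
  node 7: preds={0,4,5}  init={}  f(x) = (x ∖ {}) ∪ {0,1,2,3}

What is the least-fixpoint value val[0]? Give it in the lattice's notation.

Iteration log — 13 steps:
  step 1. node 0  ⊔preds={0,1,2,3}  new={0,1,2,3}  old={}  +wl: 
  step 2. node 1  ⊔preds={0,1,2,3}  new={0,1,2,3}  old={}  +wl: 
  step 3. node 2  ⊔preds={1,2,3}  new={1,2}  stable
  step 4. node 3  ⊔preds={}  new={0,1,2,3}  old={1,2,3}  +wl: 0,2
  step 5. node 4  ⊔preds={}  new={0,2,3}  stable
  step 6. node 5  ⊔preds={0,1,2,3}  new={0,1,2,3}  old={0,1,3}  +wl: 
  step 7. node 6  ⊔preds={0,1,2,3}  new={0,2,3}  old={}  +wl: 1
  step 8. node 7  ⊔preds={0,1,2,3}  new={0,1,2,3}  old={}  +wl: 5
  step 9. node 0  ⊔preds={0,1,2,3}  new={0,1,2,3}  stable
  step 10. node 2  ⊔preds={0,1,2,3}  new={0,1,2}  old={1,2}  +wl: 0
  step 11. node 1  ⊔preds={0,1,2,3}  new={0,1,2,3}  stable
  step 12. node 5  ⊔preds={0,1,2,3}  new={0,1,2,3}  stable
  step 13. node 0  ⊔preds={0,1,2,3}  new={0,1,2,3}  stable

Least fixpoint reached:
  node 0: {0,1,2,3}
  node 1: {0,1,2,3}
  node 2: {0,1,2}
  node 3: {0,1,2,3}
  node 4: {0,2,3}
  node 5: {0,1,2,3}
  node 6: {0,2,3}
  node 7: {0,1,2,3}

{0,1,2,3}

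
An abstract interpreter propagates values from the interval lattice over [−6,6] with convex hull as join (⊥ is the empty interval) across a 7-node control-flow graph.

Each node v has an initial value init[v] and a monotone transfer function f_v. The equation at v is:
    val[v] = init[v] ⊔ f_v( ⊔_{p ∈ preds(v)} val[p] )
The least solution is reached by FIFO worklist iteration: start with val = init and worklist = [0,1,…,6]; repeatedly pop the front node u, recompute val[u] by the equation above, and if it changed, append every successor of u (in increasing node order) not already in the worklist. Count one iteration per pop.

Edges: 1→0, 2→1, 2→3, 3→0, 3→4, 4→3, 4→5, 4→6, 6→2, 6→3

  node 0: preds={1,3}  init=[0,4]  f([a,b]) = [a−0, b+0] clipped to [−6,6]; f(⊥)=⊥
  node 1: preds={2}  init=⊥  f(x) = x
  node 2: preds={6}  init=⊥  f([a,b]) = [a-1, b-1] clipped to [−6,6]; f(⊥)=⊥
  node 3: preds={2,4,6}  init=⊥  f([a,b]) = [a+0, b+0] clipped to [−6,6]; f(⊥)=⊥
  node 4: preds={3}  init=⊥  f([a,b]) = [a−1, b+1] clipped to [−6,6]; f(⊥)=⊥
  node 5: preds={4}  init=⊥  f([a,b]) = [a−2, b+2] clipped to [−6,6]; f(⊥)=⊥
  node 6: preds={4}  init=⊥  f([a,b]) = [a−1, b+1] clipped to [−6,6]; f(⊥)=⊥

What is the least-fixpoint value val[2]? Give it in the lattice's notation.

⊥

Worklist (7 pops):
  #1 pop 0: in=⊥ → [0,4] (no change)
  #2 pop 1: in=⊥ → ⊥ (no change)
  #3 pop 2: in=⊥ → ⊥ (no change)
  #4 pop 3: in=⊥ → ⊥ (no change)
  #5 pop 4: in=⊥ → ⊥ (no change)
  #6 pop 5: in=⊥ → ⊥ (no change)
  #7 pop 6: in=⊥ → ⊥ (no change)

Fixpoint:
  val[0] = [0,4]
  val[1] = ⊥
  val[2] = ⊥
  val[3] = ⊥
  val[4] = ⊥
  val[5] = ⊥
  val[6] = ⊥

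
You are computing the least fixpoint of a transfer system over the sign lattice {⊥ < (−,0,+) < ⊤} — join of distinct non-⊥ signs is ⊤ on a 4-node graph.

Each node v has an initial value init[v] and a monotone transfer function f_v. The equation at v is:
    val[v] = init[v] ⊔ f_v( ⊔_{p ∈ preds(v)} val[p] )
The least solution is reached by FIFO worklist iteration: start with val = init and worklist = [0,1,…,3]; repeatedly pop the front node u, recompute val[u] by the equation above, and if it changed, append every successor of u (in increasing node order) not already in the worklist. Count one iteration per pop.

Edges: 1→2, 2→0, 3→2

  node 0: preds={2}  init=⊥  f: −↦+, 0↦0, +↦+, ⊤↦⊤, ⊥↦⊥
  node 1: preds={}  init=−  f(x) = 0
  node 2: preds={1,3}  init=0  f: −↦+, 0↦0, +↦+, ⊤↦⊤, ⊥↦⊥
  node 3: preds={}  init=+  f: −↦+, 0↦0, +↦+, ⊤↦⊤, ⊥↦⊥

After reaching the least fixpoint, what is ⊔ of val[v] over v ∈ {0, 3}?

⊤

Iteration log — 5 steps:
  step 1. node 0  ⊔preds=0  new=0  old=⊥  +wl: 
  step 2. node 1  ⊔preds=⊥  new=⊤  old=−  +wl: 
  step 3. node 2  ⊔preds=⊤  new=⊤  old=0  +wl: 0
  step 4. node 3  ⊔preds=⊥  new=+  stable
  step 5. node 0  ⊔preds=⊤  new=⊤  old=0  +wl: 

Least fixpoint reached:
  node 0: ⊤
  node 1: ⊤
  node 2: ⊤
  node 3: +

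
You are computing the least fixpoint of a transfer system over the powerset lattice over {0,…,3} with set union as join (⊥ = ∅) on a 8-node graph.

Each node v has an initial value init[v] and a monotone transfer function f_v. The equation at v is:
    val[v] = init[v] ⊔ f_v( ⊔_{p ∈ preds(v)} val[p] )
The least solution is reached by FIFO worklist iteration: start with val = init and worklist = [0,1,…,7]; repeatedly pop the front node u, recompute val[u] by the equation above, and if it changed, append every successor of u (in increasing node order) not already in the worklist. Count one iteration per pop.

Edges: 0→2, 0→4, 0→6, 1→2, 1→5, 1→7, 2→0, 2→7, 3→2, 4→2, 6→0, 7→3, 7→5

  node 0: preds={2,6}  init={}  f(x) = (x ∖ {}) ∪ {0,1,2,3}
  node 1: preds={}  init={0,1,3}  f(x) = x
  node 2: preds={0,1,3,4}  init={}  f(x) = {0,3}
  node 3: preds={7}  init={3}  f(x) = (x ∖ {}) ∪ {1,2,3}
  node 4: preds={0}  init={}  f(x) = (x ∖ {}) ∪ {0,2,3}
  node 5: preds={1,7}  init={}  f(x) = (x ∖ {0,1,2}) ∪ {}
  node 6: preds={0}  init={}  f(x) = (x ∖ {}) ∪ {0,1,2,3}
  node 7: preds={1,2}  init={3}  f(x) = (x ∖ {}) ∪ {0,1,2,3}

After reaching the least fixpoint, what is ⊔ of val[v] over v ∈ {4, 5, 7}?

Worklist (13 pops):
  #1 pop 0: in={} → {0,1,2,3} (was {}); enqueue []
  #2 pop 1: in={} → {0,1,3} (no change)
  #3 pop 2: in={0,1,2,3} → {0,3} (was {}); enqueue [0]
  #4 pop 3: in={3} → {1,2,3} (was {3}); enqueue [2]
  #5 pop 4: in={0,1,2,3} → {0,1,2,3} (was {}); enqueue []
  #6 pop 5: in={0,1,3} → {3} (was {}); enqueue []
  #7 pop 6: in={0,1,2,3} → {0,1,2,3} (was {}); enqueue []
  #8 pop 7: in={0,1,3} → {0,1,2,3} (was {3}); enqueue [3,5]
  #9 pop 0: in={0,1,2,3} → {0,1,2,3} (no change)
  #10 pop 2: in={0,1,2,3} → {0,3} (no change)
  #11 pop 3: in={0,1,2,3} → {0,1,2,3} (was {1,2,3}); enqueue [2]
  #12 pop 5: in={0,1,2,3} → {3} (no change)
  #13 pop 2: in={0,1,2,3} → {0,3} (no change)

Fixpoint:
  val[0] = {0,1,2,3}
  val[1] = {0,1,3}
  val[2] = {0,3}
  val[3] = {0,1,2,3}
  val[4] = {0,1,2,3}
  val[5] = {3}
  val[6] = {0,1,2,3}
  val[7] = {0,1,2,3}

{0,1,2,3}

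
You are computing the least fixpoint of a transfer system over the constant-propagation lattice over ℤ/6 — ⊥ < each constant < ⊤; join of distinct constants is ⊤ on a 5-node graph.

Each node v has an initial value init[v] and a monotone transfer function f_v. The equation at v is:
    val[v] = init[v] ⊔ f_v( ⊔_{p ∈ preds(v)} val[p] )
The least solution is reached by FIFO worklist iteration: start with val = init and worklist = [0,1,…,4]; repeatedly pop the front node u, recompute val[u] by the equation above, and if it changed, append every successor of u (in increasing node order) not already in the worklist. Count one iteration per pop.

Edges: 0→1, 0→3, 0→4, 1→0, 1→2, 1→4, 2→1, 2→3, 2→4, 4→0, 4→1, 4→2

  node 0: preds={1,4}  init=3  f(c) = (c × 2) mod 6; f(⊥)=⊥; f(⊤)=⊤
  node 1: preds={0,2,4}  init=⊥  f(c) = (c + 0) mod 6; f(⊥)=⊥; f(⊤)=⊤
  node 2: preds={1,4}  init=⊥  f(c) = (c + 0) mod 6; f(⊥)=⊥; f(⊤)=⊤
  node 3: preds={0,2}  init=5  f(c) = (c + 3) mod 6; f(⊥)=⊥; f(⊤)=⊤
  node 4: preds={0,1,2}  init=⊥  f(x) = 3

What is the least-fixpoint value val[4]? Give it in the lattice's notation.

3

Iteration log — 12 steps:
  step 1. node 0  ⊔preds=⊥  new=3  stable
  step 2. node 1  ⊔preds=3  new=3  old=⊥  +wl: 0
  step 3. node 2  ⊔preds=3  new=3  old=⊥  +wl: 1
  step 4. node 3  ⊔preds=3  new=⊤  old=5  +wl: 
  step 5. node 4  ⊔preds=3  new=3  old=⊥  +wl: 2
  step 6. node 0  ⊔preds=3  new=⊤  old=3  +wl: 3,4
  step 7. node 1  ⊔preds=⊤  new=⊤  old=3  +wl: 0
  step 8. node 2  ⊔preds=⊤  new=⊤  old=3  +wl: 1
  step 9. node 3  ⊔preds=⊤  new=⊤  stable
  step 10. node 4  ⊔preds=⊤  new=3  stable
  step 11. node 0  ⊔preds=⊤  new=⊤  stable
  step 12. node 1  ⊔preds=⊤  new=⊤  stable

Least fixpoint reached:
  node 0: ⊤
  node 1: ⊤
  node 2: ⊤
  node 3: ⊤
  node 4: 3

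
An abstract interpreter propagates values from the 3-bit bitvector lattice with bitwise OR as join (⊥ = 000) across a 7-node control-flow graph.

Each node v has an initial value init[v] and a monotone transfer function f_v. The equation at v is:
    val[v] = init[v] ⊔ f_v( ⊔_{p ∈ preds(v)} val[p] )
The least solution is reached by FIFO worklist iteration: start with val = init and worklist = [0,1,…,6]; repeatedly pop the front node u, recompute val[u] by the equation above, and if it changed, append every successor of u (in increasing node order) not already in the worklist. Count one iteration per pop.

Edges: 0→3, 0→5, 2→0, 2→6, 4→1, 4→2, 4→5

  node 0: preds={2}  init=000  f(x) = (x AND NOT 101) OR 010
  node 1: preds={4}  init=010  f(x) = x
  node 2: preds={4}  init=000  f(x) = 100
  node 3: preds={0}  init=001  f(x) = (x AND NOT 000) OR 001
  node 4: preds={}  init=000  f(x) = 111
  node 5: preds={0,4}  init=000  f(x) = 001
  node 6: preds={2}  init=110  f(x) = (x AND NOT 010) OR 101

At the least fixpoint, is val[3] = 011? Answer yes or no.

yes

Worklist (10 pops):
  #1 pop 0: in=000 → 010 (was 000); enqueue []
  #2 pop 1: in=000 → 010 (no change)
  #3 pop 2: in=000 → 100 (was 000); enqueue [0]
  #4 pop 3: in=010 → 011 (was 001); enqueue []
  #5 pop 4: in=000 → 111 (was 000); enqueue [1,2]
  #6 pop 5: in=111 → 001 (was 000); enqueue []
  #7 pop 6: in=100 → 111 (was 110); enqueue []
  #8 pop 0: in=100 → 010 (no change)
  #9 pop 1: in=111 → 111 (was 010); enqueue []
  #10 pop 2: in=111 → 100 (no change)

Fixpoint:
  val[0] = 010
  val[1] = 111
  val[2] = 100
  val[3] = 011
  val[4] = 111
  val[5] = 001
  val[6] = 111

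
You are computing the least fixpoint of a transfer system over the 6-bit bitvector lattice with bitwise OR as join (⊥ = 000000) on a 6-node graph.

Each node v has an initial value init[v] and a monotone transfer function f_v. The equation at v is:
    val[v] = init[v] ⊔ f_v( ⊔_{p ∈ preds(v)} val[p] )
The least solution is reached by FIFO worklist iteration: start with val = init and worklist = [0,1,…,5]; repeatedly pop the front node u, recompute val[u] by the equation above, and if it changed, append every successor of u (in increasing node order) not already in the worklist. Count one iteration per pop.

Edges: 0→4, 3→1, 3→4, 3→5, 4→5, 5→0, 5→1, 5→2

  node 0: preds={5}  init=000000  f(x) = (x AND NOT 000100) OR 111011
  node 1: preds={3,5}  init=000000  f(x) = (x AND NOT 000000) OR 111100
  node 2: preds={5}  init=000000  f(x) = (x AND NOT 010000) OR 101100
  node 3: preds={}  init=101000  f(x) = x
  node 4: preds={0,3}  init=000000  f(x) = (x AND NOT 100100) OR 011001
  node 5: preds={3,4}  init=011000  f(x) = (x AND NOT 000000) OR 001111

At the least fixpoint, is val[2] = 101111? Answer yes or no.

Iteration log — 9 steps:
  step 1. node 0  ⊔preds=011000  new=111011  old=000000  +wl: 
  step 2. node 1  ⊔preds=111000  new=111100  old=000000  +wl: 
  step 3. node 2  ⊔preds=011000  new=101100  old=000000  +wl: 
  step 4. node 3  ⊔preds=000000  new=101000  stable
  step 5. node 4  ⊔preds=111011  new=011011  old=000000  +wl: 
  step 6. node 5  ⊔preds=111011  new=111111  old=011000  +wl: 0,1,2
  step 7. node 0  ⊔preds=111111  new=111011  stable
  step 8. node 1  ⊔preds=111111  new=111111  old=111100  +wl: 
  step 9. node 2  ⊔preds=111111  new=101111  old=101100  +wl: 

Least fixpoint reached:
  node 0: 111011
  node 1: 111111
  node 2: 101111
  node 3: 101000
  node 4: 011011
  node 5: 111111

yes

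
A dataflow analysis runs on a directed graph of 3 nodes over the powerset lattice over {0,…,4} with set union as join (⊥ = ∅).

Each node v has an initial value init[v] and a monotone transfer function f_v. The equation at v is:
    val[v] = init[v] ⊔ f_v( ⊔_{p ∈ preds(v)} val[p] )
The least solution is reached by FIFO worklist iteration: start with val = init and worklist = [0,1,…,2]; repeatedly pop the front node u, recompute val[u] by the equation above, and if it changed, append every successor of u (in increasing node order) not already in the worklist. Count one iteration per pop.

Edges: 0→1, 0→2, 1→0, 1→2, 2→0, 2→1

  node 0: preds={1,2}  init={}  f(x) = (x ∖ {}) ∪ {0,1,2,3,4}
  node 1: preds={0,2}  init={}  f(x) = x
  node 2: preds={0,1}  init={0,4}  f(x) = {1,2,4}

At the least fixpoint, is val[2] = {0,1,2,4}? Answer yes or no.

yes

Worklist (5 pops):
  #1 pop 0: in={0,4} → {0,1,2,3,4} (was {}); enqueue []
  #2 pop 1: in={0,1,2,3,4} → {0,1,2,3,4} (was {}); enqueue [0]
  #3 pop 2: in={0,1,2,3,4} → {0,1,2,4} (was {0,4}); enqueue [1]
  #4 pop 0: in={0,1,2,3,4} → {0,1,2,3,4} (no change)
  #5 pop 1: in={0,1,2,3,4} → {0,1,2,3,4} (no change)

Fixpoint:
  val[0] = {0,1,2,3,4}
  val[1] = {0,1,2,3,4}
  val[2] = {0,1,2,4}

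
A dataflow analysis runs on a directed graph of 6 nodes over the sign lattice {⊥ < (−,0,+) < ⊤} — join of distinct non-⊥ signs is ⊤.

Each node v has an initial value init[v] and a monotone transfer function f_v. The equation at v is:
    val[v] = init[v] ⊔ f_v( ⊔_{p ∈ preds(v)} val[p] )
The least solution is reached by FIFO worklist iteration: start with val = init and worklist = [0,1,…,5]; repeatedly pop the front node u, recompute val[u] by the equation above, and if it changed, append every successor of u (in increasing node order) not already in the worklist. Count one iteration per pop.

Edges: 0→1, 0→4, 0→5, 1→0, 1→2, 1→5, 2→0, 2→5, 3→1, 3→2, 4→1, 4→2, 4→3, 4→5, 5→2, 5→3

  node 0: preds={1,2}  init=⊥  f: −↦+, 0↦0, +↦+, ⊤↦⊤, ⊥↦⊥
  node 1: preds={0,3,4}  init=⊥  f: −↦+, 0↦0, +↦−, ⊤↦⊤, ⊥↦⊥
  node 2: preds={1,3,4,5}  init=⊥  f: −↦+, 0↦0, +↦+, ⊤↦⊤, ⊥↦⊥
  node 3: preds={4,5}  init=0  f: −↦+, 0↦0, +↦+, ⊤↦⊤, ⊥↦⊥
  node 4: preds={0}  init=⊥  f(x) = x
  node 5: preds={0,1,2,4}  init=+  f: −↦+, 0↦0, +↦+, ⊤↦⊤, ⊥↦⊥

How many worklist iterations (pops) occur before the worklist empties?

16

Trace (16 dequeues):
  [1] u=0 | in ⊥ | out ⊥ | ==
  [2] u=1 | in 0 | out 0 | prev ⊥ | push {0}
  [3] u=2 | in ⊤ | out ⊤ | prev ⊥ | push {}
  [4] u=3 | in + | out ⊤ | prev 0 | push {1,2}
  [5] u=4 | in ⊥ | out ⊥ | ==
  [6] u=5 | in ⊤ | out ⊤ | prev + | push {3}
  [7] u=0 | in ⊤ | out ⊤ | prev ⊥ | push {4,5}
  [8] u=1 | in ⊤ | out ⊤ | prev 0 | push {0}
  [9] u=2 | in ⊤ | out ⊤ | ==
  [10] u=3 | in ⊤ | out ⊤ | ==
  [11] u=4 | in ⊤ | out ⊤ | prev ⊥ | push {1,2,3}
  [12] u=5 | in ⊤ | out ⊤ | ==
  [13] u=0 | in ⊤ | out ⊤ | ==
  [14] u=1 | in ⊤ | out ⊤ | ==
  [15] u=2 | in ⊤ | out ⊤ | ==
  [16] u=3 | in ⊤ | out ⊤ | ==

Converged values:
  [0] ⊤
  [1] ⊤
  [2] ⊤
  [3] ⊤
  [4] ⊤
  [5] ⊤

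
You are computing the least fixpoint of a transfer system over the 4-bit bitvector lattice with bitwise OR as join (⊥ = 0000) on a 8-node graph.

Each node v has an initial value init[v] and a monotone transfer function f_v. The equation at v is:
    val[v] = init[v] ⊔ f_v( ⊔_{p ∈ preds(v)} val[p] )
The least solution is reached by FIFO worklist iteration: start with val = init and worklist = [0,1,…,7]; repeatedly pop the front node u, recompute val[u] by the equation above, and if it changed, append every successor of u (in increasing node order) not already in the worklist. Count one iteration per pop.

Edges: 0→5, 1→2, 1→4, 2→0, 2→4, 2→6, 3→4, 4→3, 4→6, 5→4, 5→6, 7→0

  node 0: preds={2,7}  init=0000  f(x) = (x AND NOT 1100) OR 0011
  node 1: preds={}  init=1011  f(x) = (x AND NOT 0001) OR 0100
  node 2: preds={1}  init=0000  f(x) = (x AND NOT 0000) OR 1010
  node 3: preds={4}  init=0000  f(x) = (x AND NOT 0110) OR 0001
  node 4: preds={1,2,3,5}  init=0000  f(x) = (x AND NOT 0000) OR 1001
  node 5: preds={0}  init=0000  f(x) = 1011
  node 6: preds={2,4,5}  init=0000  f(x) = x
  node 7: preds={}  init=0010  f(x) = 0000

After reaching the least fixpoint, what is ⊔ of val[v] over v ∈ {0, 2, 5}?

Trace (11 dequeues):
  [1] u=0 | in 0010 | out 0011 | prev 0000 | push {}
  [2] u=1 | in 0000 | out 1111 | prev 1011 | push {}
  [3] u=2 | in 1111 | out 1111 | prev 0000 | push {0}
  [4] u=3 | in 0000 | out 0001 | prev 0000 | push {}
  [5] u=4 | in 1111 | out 1111 | prev 0000 | push {3}
  [6] u=5 | in 0011 | out 1011 | prev 0000 | push {4}
  [7] u=6 | in 1111 | out 1111 | prev 0000 | push {}
  [8] u=7 | in 0000 | out 0010 | ==
  [9] u=0 | in 1111 | out 0011 | ==
  [10] u=3 | in 1111 | out 1001 | prev 0001 | push {}
  [11] u=4 | in 1111 | out 1111 | ==

Converged values:
  [0] 0011
  [1] 1111
  [2] 1111
  [3] 1001
  [4] 1111
  [5] 1011
  [6] 1111
  [7] 0010

1111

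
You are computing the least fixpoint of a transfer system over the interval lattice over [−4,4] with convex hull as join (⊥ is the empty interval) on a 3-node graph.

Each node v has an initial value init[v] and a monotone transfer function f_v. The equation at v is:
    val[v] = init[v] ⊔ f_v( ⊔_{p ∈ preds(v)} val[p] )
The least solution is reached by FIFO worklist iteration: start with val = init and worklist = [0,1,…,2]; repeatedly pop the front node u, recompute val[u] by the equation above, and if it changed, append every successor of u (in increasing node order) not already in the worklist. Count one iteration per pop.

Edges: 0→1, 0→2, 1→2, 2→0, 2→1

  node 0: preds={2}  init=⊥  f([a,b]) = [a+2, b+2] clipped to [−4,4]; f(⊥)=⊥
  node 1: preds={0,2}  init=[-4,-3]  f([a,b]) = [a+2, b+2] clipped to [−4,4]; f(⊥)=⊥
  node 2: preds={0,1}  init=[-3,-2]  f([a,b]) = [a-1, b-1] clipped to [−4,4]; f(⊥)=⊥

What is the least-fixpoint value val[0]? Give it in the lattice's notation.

[-2,4]

Worklist (9 pops):
  #1 pop 0: in=[-3,-2] → [-1,0] (was ⊥); enqueue []
  #2 pop 1: in=[-3,0] → [-4,2] (was [-4,-3]); enqueue []
  #3 pop 2: in=[-4,2] → [-4,1] (was [-3,-2]); enqueue [0,1]
  #4 pop 0: in=[-4,1] → [-2,3] (was [-1,0]); enqueue [2]
  #5 pop 1: in=[-4,3] → [-4,4] (was [-4,2]); enqueue []
  #6 pop 2: in=[-4,4] → [-4,3] (was [-4,1]); enqueue [0,1]
  #7 pop 0: in=[-4,3] → [-2,4] (was [-2,3]); enqueue [2]
  #8 pop 1: in=[-4,4] → [-4,4] (no change)
  #9 pop 2: in=[-4,4] → [-4,3] (no change)

Fixpoint:
  val[0] = [-2,4]
  val[1] = [-4,4]
  val[2] = [-4,3]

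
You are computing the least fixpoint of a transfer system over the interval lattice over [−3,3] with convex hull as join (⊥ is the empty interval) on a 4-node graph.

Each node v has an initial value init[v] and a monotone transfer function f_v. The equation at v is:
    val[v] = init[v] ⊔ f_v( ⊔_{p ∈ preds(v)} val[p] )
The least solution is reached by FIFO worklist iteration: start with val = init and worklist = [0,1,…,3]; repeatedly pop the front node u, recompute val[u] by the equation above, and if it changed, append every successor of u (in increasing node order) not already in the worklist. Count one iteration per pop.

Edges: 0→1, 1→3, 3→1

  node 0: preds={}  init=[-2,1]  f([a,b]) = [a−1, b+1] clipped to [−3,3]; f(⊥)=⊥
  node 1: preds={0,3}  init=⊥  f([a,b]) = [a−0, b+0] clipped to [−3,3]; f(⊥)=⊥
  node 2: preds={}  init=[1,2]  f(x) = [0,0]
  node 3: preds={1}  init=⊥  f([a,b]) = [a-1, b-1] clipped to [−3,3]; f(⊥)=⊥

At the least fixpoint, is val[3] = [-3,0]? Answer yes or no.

Trace (6 dequeues):
  [1] u=0 | in ⊥ | out [-2,1] | ==
  [2] u=1 | in [-2,1] | out [-2,1] | prev ⊥ | push {}
  [3] u=2 | in ⊥ | out [0,2] | prev [1,2] | push {}
  [4] u=3 | in [-2,1] | out [-3,0] | prev ⊥ | push {1}
  [5] u=1 | in [-3,1] | out [-3,1] | prev [-2,1] | push {3}
  [6] u=3 | in [-3,1] | out [-3,0] | ==

Converged values:
  [0] [-2,1]
  [1] [-3,1]
  [2] [0,2]
  [3] [-3,0]

yes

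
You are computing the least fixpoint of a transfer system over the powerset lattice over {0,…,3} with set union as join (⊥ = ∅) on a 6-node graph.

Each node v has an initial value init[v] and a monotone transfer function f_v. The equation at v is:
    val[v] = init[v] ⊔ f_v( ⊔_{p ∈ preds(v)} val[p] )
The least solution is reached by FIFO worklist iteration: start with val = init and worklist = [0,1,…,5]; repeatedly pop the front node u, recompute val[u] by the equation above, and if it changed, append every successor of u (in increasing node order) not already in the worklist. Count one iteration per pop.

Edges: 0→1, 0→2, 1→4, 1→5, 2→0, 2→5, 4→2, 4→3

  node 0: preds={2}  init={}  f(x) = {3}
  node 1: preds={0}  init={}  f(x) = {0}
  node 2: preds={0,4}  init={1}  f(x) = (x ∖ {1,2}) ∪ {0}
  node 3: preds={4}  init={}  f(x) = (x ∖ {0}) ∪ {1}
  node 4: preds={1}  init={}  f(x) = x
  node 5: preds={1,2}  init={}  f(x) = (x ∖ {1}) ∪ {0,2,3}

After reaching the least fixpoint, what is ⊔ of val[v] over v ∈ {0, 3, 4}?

{0,1,3}

Trace (9 dequeues):
  [1] u=0 | in {1} | out {3} | prev {} | push {}
  [2] u=1 | in {3} | out {0} | prev {} | push {}
  [3] u=2 | in {3} | out {0,1,3} | prev {1} | push {0}
  [4] u=3 | in {} | out {1} | prev {} | push {}
  [5] u=4 | in {0} | out {0} | prev {} | push {2,3}
  [6] u=5 | in {0,1,3} | out {0,2,3} | prev {} | push {}
  [7] u=0 | in {0,1,3} | out {3} | ==
  [8] u=2 | in {0,3} | out {0,1,3} | ==
  [9] u=3 | in {0} | out {1} | ==

Converged values:
  [0] {3}
  [1] {0}
  [2] {0,1,3}
  [3] {1}
  [4] {0}
  [5] {0,2,3}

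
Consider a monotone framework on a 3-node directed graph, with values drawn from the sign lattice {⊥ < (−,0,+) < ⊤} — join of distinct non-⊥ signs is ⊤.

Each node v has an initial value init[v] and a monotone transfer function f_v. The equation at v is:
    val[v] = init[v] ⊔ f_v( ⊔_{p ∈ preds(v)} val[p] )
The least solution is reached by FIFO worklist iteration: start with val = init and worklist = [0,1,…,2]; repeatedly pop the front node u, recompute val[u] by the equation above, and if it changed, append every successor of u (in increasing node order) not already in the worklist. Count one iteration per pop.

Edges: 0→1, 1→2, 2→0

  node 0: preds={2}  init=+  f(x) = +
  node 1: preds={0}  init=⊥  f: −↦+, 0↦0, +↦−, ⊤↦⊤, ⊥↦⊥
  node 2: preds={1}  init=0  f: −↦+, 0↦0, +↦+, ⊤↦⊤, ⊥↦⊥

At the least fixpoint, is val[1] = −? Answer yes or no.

yes

Trace (4 dequeues):
  [1] u=0 | in 0 | out + | ==
  [2] u=1 | in + | out − | prev ⊥ | push {}
  [3] u=2 | in − | out ⊤ | prev 0 | push {0}
  [4] u=0 | in ⊤ | out + | ==

Converged values:
  [0] +
  [1] −
  [2] ⊤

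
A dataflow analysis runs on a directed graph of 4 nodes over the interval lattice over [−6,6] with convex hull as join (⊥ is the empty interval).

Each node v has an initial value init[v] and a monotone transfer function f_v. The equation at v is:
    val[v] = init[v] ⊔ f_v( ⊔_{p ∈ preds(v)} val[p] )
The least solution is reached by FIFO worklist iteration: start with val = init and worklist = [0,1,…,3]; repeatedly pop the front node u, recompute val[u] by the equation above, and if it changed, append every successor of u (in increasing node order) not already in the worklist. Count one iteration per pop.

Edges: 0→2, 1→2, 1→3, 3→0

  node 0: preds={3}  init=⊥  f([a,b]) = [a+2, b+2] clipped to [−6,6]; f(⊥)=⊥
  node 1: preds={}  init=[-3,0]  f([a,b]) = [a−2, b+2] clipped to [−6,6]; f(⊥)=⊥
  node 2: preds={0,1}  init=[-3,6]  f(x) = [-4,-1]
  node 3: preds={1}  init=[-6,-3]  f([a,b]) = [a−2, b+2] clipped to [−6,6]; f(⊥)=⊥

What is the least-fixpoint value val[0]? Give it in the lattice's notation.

[-4,4]

Iteration log — 6 steps:
  step 1. node 0  ⊔preds=[-6,-3]  new=[-4,-1]  old=⊥  +wl: 
  step 2. node 1  ⊔preds=⊥  new=[-3,0]  stable
  step 3. node 2  ⊔preds=[-4,0]  new=[-4,6]  old=[-3,6]  +wl: 
  step 4. node 3  ⊔preds=[-3,0]  new=[-6,2]  old=[-6,-3]  +wl: 0
  step 5. node 0  ⊔preds=[-6,2]  new=[-4,4]  old=[-4,-1]  +wl: 2
  step 6. node 2  ⊔preds=[-4,4]  new=[-4,6]  stable

Least fixpoint reached:
  node 0: [-4,4]
  node 1: [-3,0]
  node 2: [-4,6]
  node 3: [-6,2]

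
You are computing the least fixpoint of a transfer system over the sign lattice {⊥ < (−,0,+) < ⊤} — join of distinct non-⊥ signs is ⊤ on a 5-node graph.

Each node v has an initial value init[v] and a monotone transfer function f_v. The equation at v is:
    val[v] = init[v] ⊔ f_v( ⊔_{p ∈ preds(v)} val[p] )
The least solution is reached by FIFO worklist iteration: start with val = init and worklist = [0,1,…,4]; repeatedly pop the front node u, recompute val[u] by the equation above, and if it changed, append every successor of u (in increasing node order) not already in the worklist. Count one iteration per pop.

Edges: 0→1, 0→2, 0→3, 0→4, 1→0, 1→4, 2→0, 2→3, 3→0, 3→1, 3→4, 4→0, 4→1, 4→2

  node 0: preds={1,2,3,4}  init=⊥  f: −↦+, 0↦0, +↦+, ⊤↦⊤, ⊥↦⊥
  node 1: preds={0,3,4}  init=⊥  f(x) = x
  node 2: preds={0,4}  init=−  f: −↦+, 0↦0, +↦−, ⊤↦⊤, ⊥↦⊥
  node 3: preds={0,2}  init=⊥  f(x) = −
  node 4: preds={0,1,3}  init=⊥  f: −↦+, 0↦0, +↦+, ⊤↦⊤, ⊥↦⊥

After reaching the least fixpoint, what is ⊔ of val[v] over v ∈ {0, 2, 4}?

⊤

Trace (11 dequeues):
  [1] u=0 | in − | out + | prev ⊥ | push {}
  [2] u=1 | in + | out + | prev ⊥ | push {0}
  [3] u=2 | in + | out − | ==
  [4] u=3 | in ⊤ | out − | prev ⊥ | push {1}
  [5] u=4 | in ⊤ | out ⊤ | prev ⊥ | push {2}
  [6] u=0 | in ⊤ | out ⊤ | prev + | push {3,4}
  [7] u=1 | in ⊤ | out ⊤ | prev + | push {0}
  [8] u=2 | in ⊤ | out ⊤ | prev − | push {}
  [9] u=3 | in ⊤ | out − | ==
  [10] u=4 | in ⊤ | out ⊤ | ==
  [11] u=0 | in ⊤ | out ⊤ | ==

Converged values:
  [0] ⊤
  [1] ⊤
  [2] ⊤
  [3] −
  [4] ⊤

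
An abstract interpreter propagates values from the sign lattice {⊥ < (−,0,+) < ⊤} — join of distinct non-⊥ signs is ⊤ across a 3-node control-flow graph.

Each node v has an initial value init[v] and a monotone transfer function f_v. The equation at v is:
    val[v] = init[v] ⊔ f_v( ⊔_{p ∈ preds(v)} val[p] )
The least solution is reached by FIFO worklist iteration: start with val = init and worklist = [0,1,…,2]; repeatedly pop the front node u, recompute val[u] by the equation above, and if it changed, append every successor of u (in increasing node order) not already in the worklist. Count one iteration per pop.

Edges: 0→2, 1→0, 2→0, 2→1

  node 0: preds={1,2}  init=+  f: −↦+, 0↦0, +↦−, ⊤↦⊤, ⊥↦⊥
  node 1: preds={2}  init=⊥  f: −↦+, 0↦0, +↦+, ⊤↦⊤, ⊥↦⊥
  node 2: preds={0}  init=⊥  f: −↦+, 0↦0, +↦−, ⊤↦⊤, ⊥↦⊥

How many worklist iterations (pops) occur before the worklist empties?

Iteration log — 10 steps:
  step 1. node 0  ⊔preds=⊥  new=+  stable
  step 2. node 1  ⊔preds=⊥  new=⊥  stable
  step 3. node 2  ⊔preds=+  new=−  old=⊥  +wl: 0,1
  step 4. node 0  ⊔preds=−  new=+  stable
  step 5. node 1  ⊔preds=−  new=+  old=⊥  +wl: 0
  step 6. node 0  ⊔preds=⊤  new=⊤  old=+  +wl: 2
  step 7. node 2  ⊔preds=⊤  new=⊤  old=−  +wl: 0,1
  step 8. node 0  ⊔preds=⊤  new=⊤  stable
  step 9. node 1  ⊔preds=⊤  new=⊤  old=+  +wl: 0
  step 10. node 0  ⊔preds=⊤  new=⊤  stable

Least fixpoint reached:
  node 0: ⊤
  node 1: ⊤
  node 2: ⊤

10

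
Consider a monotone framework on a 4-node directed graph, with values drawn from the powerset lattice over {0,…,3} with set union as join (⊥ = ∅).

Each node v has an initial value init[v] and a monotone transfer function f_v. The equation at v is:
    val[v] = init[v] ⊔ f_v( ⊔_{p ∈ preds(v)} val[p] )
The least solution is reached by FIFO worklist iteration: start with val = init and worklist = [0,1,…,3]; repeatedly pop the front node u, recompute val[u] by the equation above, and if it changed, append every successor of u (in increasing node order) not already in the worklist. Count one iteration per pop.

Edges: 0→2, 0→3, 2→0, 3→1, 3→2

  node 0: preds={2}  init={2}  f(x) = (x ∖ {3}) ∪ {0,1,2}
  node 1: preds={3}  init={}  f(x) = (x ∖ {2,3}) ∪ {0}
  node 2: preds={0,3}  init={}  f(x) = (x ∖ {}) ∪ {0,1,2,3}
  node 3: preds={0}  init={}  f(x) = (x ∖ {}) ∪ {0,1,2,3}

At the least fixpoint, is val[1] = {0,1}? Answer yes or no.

Iteration log — 7 steps:
  step 1. node 0  ⊔preds={}  new={0,1,2}  old={2}  +wl: 
  step 2. node 1  ⊔preds={}  new={0}  old={}  +wl: 
  step 3. node 2  ⊔preds={0,1,2}  new={0,1,2,3}  old={}  +wl: 0
  step 4. node 3  ⊔preds={0,1,2}  new={0,1,2,3}  old={}  +wl: 1,2
  step 5. node 0  ⊔preds={0,1,2,3}  new={0,1,2}  stable
  step 6. node 1  ⊔preds={0,1,2,3}  new={0,1}  old={0}  +wl: 
  step 7. node 2  ⊔preds={0,1,2,3}  new={0,1,2,3}  stable

Least fixpoint reached:
  node 0: {0,1,2}
  node 1: {0,1}
  node 2: {0,1,2,3}
  node 3: {0,1,2,3}

yes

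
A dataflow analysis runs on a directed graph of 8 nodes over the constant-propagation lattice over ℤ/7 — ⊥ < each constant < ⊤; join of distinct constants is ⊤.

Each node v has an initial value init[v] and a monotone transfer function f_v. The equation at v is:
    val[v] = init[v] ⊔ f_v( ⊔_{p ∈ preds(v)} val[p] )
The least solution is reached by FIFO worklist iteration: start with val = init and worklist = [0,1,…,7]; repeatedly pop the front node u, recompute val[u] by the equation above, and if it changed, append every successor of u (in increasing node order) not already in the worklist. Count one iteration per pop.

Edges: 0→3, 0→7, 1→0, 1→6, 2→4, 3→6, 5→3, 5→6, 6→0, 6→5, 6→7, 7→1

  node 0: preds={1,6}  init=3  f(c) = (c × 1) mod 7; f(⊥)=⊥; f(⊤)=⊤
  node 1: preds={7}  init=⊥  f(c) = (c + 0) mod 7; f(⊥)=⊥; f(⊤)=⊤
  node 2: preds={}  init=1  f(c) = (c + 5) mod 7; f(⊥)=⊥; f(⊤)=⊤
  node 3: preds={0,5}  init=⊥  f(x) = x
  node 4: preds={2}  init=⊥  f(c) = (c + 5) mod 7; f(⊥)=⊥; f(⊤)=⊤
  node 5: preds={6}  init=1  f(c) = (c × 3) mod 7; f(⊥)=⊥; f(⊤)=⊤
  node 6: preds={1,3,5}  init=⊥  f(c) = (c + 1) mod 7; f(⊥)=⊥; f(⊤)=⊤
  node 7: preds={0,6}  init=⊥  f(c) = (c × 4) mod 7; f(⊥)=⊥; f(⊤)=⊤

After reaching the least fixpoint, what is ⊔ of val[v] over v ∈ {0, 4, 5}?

⊤

Worklist (15 pops):
  #1 pop 0: in=⊥ → 3 (no change)
  #2 pop 1: in=⊥ → ⊥ (no change)
  #3 pop 2: in=⊥ → 1 (no change)
  #4 pop 3: in=⊤ → ⊤ (was ⊥); enqueue []
  #5 pop 4: in=1 → 6 (was ⊥); enqueue []
  #6 pop 5: in=⊥ → 1 (no change)
  #7 pop 6: in=⊤ → ⊤ (was ⊥); enqueue [0,5]
  #8 pop 7: in=⊤ → ⊤ (was ⊥); enqueue [1]
  #9 pop 0: in=⊤ → ⊤ (was 3); enqueue [3,7]
  #10 pop 5: in=⊤ → ⊤ (was 1); enqueue [6]
  #11 pop 1: in=⊤ → ⊤ (was ⊥); enqueue [0]
  #12 pop 3: in=⊤ → ⊤ (no change)
  #13 pop 7: in=⊤ → ⊤ (no change)
  #14 pop 6: in=⊤ → ⊤ (no change)
  #15 pop 0: in=⊤ → ⊤ (no change)

Fixpoint:
  val[0] = ⊤
  val[1] = ⊤
  val[2] = 1
  val[3] = ⊤
  val[4] = 6
  val[5] = ⊤
  val[6] = ⊤
  val[7] = ⊤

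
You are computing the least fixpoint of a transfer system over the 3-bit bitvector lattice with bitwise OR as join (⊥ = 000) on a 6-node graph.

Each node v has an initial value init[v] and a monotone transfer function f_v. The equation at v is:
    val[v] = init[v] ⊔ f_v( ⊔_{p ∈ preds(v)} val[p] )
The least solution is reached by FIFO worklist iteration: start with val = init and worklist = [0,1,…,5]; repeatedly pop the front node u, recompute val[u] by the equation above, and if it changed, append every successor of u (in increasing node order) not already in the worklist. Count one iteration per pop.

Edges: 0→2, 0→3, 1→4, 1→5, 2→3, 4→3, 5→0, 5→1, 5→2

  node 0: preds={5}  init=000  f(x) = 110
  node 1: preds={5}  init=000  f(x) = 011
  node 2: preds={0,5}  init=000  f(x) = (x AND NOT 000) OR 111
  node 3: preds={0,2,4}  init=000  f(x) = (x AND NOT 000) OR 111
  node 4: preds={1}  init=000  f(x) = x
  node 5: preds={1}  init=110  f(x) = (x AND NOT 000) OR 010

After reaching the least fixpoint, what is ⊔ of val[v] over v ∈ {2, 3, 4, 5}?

111

Trace (10 dequeues):
  [1] u=0 | in 110 | out 110 | prev 000 | push {}
  [2] u=1 | in 110 | out 011 | prev 000 | push {}
  [3] u=2 | in 110 | out 111 | prev 000 | push {}
  [4] u=3 | in 111 | out 111 | prev 000 | push {}
  [5] u=4 | in 011 | out 011 | prev 000 | push {3}
  [6] u=5 | in 011 | out 111 | prev 110 | push {0,1,2}
  [7] u=3 | in 111 | out 111 | ==
  [8] u=0 | in 111 | out 110 | ==
  [9] u=1 | in 111 | out 011 | ==
  [10] u=2 | in 111 | out 111 | ==

Converged values:
  [0] 110
  [1] 011
  [2] 111
  [3] 111
  [4] 011
  [5] 111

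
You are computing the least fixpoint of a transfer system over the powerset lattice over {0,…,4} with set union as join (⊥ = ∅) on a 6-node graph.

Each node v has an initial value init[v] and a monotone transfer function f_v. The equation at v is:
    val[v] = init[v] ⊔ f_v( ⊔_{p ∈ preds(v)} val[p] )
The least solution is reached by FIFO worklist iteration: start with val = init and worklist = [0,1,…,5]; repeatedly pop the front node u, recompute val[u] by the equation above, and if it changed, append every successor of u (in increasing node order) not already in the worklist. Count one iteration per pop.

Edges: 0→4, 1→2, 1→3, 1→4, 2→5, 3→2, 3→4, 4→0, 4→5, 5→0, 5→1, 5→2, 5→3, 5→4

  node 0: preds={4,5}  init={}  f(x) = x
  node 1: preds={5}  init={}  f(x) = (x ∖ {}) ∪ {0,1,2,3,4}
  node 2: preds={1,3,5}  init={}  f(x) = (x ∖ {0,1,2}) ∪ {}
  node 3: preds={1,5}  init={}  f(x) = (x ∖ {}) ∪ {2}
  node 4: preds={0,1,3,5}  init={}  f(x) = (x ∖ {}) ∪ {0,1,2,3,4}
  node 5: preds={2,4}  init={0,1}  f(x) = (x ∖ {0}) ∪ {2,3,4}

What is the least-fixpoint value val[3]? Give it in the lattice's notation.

Iteration log — 11 steps:
  step 1. node 0  ⊔preds={0,1}  new={0,1}  old={}  +wl: 
  step 2. node 1  ⊔preds={0,1}  new={0,1,2,3,4}  old={}  +wl: 
  step 3. node 2  ⊔preds={0,1,2,3,4}  new={3,4}  old={}  +wl: 
  step 4. node 3  ⊔preds={0,1,2,3,4}  new={0,1,2,3,4}  old={}  +wl: 2
  step 5. node 4  ⊔preds={0,1,2,3,4}  new={0,1,2,3,4}  old={}  +wl: 0
  step 6. node 5  ⊔preds={0,1,2,3,4}  new={0,1,2,3,4}  old={0,1}  +wl: 1,3,4
  step 7. node 2  ⊔preds={0,1,2,3,4}  new={3,4}  stable
  step 8. node 0  ⊔preds={0,1,2,3,4}  new={0,1,2,3,4}  old={0,1}  +wl: 
  step 9. node 1  ⊔preds={0,1,2,3,4}  new={0,1,2,3,4}  stable
  step 10. node 3  ⊔preds={0,1,2,3,4}  new={0,1,2,3,4}  stable
  step 11. node 4  ⊔preds={0,1,2,3,4}  new={0,1,2,3,4}  stable

Least fixpoint reached:
  node 0: {0,1,2,3,4}
  node 1: {0,1,2,3,4}
  node 2: {3,4}
  node 3: {0,1,2,3,4}
  node 4: {0,1,2,3,4}
  node 5: {0,1,2,3,4}

{0,1,2,3,4}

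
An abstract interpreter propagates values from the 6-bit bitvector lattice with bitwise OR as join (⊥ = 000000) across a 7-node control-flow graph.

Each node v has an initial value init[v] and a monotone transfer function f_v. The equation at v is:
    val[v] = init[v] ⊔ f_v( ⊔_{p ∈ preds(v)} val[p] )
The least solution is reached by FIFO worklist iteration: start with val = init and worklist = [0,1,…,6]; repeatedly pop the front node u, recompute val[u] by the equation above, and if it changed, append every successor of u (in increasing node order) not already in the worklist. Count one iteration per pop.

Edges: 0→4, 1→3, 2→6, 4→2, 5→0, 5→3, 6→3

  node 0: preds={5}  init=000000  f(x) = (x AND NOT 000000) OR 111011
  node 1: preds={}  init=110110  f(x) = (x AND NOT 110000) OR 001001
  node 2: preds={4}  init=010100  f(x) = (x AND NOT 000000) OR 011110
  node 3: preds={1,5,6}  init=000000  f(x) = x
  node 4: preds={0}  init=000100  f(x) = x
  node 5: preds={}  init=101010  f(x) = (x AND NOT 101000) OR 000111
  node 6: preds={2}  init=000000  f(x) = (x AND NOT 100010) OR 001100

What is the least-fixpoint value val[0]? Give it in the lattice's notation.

111111

Trace (13 dequeues):
  [1] u=0 | in 101010 | out 111011 | prev 000000 | push {}
  [2] u=1 | in 000000 | out 111111 | prev 110110 | push {}
  [3] u=2 | in 000100 | out 011110 | prev 010100 | push {}
  [4] u=3 | in 111111 | out 111111 | prev 000000 | push {}
  [5] u=4 | in 111011 | out 111111 | prev 000100 | push {2}
  [6] u=5 | in 000000 | out 101111 | prev 101010 | push {0,3}
  [7] u=6 | in 011110 | out 011100 | prev 000000 | push {}
  [8] u=2 | in 111111 | out 111111 | prev 011110 | push {6}
  [9] u=0 | in 101111 | out 111111 | prev 111011 | push {4}
  [10] u=3 | in 111111 | out 111111 | ==
  [11] u=6 | in 111111 | out 011101 | prev 011100 | push {3}
  [12] u=4 | in 111111 | out 111111 | ==
  [13] u=3 | in 111111 | out 111111 | ==

Converged values:
  [0] 111111
  [1] 111111
  [2] 111111
  [3] 111111
  [4] 111111
  [5] 101111
  [6] 011101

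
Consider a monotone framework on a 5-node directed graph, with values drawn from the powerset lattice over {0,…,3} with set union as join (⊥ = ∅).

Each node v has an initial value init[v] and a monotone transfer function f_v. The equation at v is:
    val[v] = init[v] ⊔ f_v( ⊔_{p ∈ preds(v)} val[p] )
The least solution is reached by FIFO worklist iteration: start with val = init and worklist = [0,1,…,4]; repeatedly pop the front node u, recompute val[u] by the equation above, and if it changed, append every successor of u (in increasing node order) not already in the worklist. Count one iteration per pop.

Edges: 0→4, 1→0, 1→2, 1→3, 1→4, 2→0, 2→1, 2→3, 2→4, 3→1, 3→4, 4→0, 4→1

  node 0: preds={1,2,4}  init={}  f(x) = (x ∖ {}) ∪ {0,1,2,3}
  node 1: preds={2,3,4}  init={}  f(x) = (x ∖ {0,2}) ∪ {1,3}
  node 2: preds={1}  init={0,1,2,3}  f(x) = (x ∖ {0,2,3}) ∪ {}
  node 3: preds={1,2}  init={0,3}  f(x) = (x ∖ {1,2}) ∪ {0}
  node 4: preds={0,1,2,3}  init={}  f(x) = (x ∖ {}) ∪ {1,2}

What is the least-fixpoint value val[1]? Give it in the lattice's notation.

Trace (7 dequeues):
  [1] u=0 | in {0,1,2,3} | out {0,1,2,3} | prev {} | push {}
  [2] u=1 | in {0,1,2,3} | out {1,3} | prev {} | push {0}
  [3] u=2 | in {1,3} | out {0,1,2,3} | ==
  [4] u=3 | in {0,1,2,3} | out {0,3} | ==
  [5] u=4 | in {0,1,2,3} | out {0,1,2,3} | prev {} | push {1}
  [6] u=0 | in {0,1,2,3} | out {0,1,2,3} | ==
  [7] u=1 | in {0,1,2,3} | out {1,3} | ==

Converged values:
  [0] {0,1,2,3}
  [1] {1,3}
  [2] {0,1,2,3}
  [3] {0,3}
  [4] {0,1,2,3}

{1,3}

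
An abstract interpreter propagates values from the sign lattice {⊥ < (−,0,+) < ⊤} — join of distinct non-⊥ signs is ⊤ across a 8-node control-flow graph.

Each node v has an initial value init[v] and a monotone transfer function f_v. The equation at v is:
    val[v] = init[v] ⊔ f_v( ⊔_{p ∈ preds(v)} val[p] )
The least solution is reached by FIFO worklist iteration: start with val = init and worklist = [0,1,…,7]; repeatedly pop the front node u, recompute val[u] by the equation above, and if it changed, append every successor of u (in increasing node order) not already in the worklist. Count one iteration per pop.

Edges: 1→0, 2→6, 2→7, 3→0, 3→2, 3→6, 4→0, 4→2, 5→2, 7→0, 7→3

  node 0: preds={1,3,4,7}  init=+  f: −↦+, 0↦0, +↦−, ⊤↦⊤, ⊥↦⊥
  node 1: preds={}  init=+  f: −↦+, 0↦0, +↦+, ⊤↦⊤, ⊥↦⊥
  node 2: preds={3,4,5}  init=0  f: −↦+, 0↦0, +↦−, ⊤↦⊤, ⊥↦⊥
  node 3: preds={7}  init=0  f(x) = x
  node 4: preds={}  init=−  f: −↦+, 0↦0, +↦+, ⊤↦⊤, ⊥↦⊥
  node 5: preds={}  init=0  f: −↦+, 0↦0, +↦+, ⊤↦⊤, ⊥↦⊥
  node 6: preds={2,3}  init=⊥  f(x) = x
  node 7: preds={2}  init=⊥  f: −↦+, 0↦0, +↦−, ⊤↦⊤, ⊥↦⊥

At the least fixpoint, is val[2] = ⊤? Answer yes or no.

Trace (13 dequeues):
  [1] u=0 | in ⊤ | out ⊤ | prev + | push {}
  [2] u=1 | in ⊥ | out + | ==
  [3] u=2 | in ⊤ | out ⊤ | prev 0 | push {}
  [4] u=3 | in ⊥ | out 0 | ==
  [5] u=4 | in ⊥ | out − | ==
  [6] u=5 | in ⊥ | out 0 | ==
  [7] u=6 | in ⊤ | out ⊤ | prev ⊥ | push {}
  [8] u=7 | in ⊤ | out ⊤ | prev ⊥ | push {0,3}
  [9] u=0 | in ⊤ | out ⊤ | ==
  [10] u=3 | in ⊤ | out ⊤ | prev 0 | push {0,2,6}
  [11] u=0 | in ⊤ | out ⊤ | ==
  [12] u=2 | in ⊤ | out ⊤ | ==
  [13] u=6 | in ⊤ | out ⊤ | ==

Converged values:
  [0] ⊤
  [1] +
  [2] ⊤
  [3] ⊤
  [4] −
  [5] 0
  [6] ⊤
  [7] ⊤

yes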